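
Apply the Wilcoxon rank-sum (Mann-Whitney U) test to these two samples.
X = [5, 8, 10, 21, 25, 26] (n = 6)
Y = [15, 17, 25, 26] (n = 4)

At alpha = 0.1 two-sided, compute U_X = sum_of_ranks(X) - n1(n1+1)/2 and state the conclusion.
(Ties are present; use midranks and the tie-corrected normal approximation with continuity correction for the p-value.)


Step 1: Combine and sort all 10 observations; assign midranks.
sorted (value, group): (5,X), (8,X), (10,X), (15,Y), (17,Y), (21,X), (25,X), (25,Y), (26,X), (26,Y)
ranks: 5->1, 8->2, 10->3, 15->4, 17->5, 21->6, 25->7.5, 25->7.5, 26->9.5, 26->9.5
Step 2: Rank sum for X: R1 = 1 + 2 + 3 + 6 + 7.5 + 9.5 = 29.
Step 3: U_X = R1 - n1(n1+1)/2 = 29 - 6*7/2 = 29 - 21 = 8.
       U_Y = n1*n2 - U_X = 24 - 8 = 16.
Step 4: Ties are present, so use the tie-corrected normal approximation (with continuity correction) for the p-value.
Step 5: p-value = 0.452793; compare to alpha = 0.1. fail to reject H0.

U_X = 8, p = 0.452793, fail to reject H0 at alpha = 0.1.


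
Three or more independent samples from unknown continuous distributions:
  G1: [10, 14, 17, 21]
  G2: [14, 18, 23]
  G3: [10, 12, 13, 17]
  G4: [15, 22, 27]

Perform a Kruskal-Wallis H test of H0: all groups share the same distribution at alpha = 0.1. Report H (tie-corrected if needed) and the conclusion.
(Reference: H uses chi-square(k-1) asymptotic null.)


Step 1: Combine all N = 14 observations and assign midranks.
sorted (value, group, rank): (10,G1,1.5), (10,G3,1.5), (12,G3,3), (13,G3,4), (14,G1,5.5), (14,G2,5.5), (15,G4,7), (17,G1,8.5), (17,G3,8.5), (18,G2,10), (21,G1,11), (22,G4,12), (23,G2,13), (27,G4,14)
Step 2: Sum ranks within each group.
R_1 = 26.5 (n_1 = 4)
R_2 = 28.5 (n_2 = 3)
R_3 = 17 (n_3 = 4)
R_4 = 33 (n_4 = 3)
Step 3: H = 12/(N(N+1)) * sum(R_i^2/n_i) - 3(N+1)
     = 12/(14*15) * (26.5^2/4 + 28.5^2/3 + 17^2/4 + 33^2/3) - 3*15
     = 0.057143 * 881.562 - 45
     = 5.375000.
Step 4: Ties present; correction factor C = 1 - 18/(14^3 - 14) = 0.993407. Corrected H = 5.375000 / 0.993407 = 5.410675.
Step 5: Under H0, H ~ chi^2(3); p-value = 0.144080.
Step 6: alpha = 0.1. fail to reject H0.

H = 5.4107, df = 3, p = 0.144080, fail to reject H0.


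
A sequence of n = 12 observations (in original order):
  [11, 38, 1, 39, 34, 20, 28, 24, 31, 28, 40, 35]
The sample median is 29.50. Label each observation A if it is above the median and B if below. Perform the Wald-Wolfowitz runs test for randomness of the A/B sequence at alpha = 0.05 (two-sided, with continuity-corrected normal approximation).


Step 1: Compute median = 29.50; label A = above, B = below.
Labels in order: BABAABBBABAA  (n_A = 6, n_B = 6)
Step 2: Count runs R = 8.
Step 3: Under H0 (random ordering), E[R] = 2*n_A*n_B/(n_A+n_B) + 1 = 2*6*6/12 + 1 = 7.0000.
        Var[R] = 2*n_A*n_B*(2*n_A*n_B - n_A - n_B) / ((n_A+n_B)^2 * (n_A+n_B-1)) = 4320/1584 = 2.7273.
        SD[R] = 1.6514.
Step 4: Continuity-corrected z = (R - 0.5 - E[R]) / SD[R] = (8 - 0.5 - 7.0000) / 1.6514 = 0.3028.
Step 5: Two-sided p-value via normal approximation = 2*(1 - Phi(|z|)) = 0.762069.
Step 6: alpha = 0.05. fail to reject H0.

R = 8, z = 0.3028, p = 0.762069, fail to reject H0.


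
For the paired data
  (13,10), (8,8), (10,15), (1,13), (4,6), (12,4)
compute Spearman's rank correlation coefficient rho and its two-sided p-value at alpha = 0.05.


Step 1: Rank x and y separately (midranks; no ties here).
rank(x): 13->6, 8->3, 10->4, 1->1, 4->2, 12->5
rank(y): 10->4, 8->3, 15->6, 13->5, 6->2, 4->1
Step 2: d_i = R_x(i) - R_y(i); compute d_i^2.
  (6-4)^2=4, (3-3)^2=0, (4-6)^2=4, (1-5)^2=16, (2-2)^2=0, (5-1)^2=16
sum(d^2) = 40.
Step 3: rho = 1 - 6*40 / (6*(6^2 - 1)) = 1 - 240/210 = -0.142857.
Step 4: Under H0, t = rho * sqrt((n-2)/(1-rho^2)) = -0.2887 ~ t(4).
Step 5: Two-sided p-value from the t-distribution with 4 df = 0.787172.
Step 6: alpha = 0.05. fail to reject H0.

rho = -0.1429, p = 0.787172, fail to reject H0 at alpha = 0.05.


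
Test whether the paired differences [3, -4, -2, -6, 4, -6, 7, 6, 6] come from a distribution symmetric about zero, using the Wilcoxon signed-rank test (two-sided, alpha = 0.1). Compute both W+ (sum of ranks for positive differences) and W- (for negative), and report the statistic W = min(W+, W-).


Step 1: Drop any zero differences (none here) and take |d_i|.
|d| = [3, 4, 2, 6, 4, 6, 7, 6, 6]
Step 2: Midrank |d_i| (ties get averaged ranks).
ranks: |3|->2, |4|->3.5, |2|->1, |6|->6.5, |4|->3.5, |6|->6.5, |7|->9, |6|->6.5, |6|->6.5
Step 3: Attach original signs; sum ranks with positive sign and with negative sign.
W+ = 2 + 3.5 + 9 + 6.5 + 6.5 = 27.5
W- = 3.5 + 1 + 6.5 + 6.5 = 17.5
(Check: W+ + W- = 45 should equal n(n+1)/2 = 45.)
Step 4: Test statistic W = min(W+, W-) = 17.5.
Step 5: Ties in |d|, so use the tie-corrected normal approximation.
        E[W] = n(n+1)/4 = 9*10/4 = 22.5.
        Tie groups: |d|=4 (t=2), |d|=6 (t=4); sum(t^3 - t) = 66.
        Var[W] = n(n+1)(2n+1)/24 - sum(t^3-t)/48 = 1710/24 - 66/48 = 69.875.
        z = (W - E[W]) / sqrt(Var[W]) = (17.5 - 22.5) / 8.3591 = -0.5981.
        Two-sided p = 2*Phi(z) = 0.549741.
Step 6: alpha = 0.1. fail to reject H0.

W+ = 27.5, W- = 17.5, W = min = 17.5, p = 0.549741, fail to reject H0.


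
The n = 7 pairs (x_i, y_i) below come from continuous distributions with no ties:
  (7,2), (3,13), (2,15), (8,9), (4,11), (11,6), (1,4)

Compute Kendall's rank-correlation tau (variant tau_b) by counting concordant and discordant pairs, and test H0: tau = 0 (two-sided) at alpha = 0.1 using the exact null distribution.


Step 1: Enumerate the 21 unordered pairs (i,j) with i<j and classify each by sign(x_j-x_i) * sign(y_j-y_i).
  (1,2):dx=-4,dy=+11->D; (1,3):dx=-5,dy=+13->D; (1,4):dx=+1,dy=+7->C; (1,5):dx=-3,dy=+9->D
  (1,6):dx=+4,dy=+4->C; (1,7):dx=-6,dy=+2->D; (2,3):dx=-1,dy=+2->D; (2,4):dx=+5,dy=-4->D
  (2,5):dx=+1,dy=-2->D; (2,6):dx=+8,dy=-7->D; (2,7):dx=-2,dy=-9->C; (3,4):dx=+6,dy=-6->D
  (3,5):dx=+2,dy=-4->D; (3,6):dx=+9,dy=-9->D; (3,7):dx=-1,dy=-11->C; (4,5):dx=-4,dy=+2->D
  (4,6):dx=+3,dy=-3->D; (4,7):dx=-7,dy=-5->C; (5,6):dx=+7,dy=-5->D; (5,7):dx=-3,dy=-7->C
  (6,7):dx=-10,dy=-2->C
Step 2: C = 7, D = 14, total pairs = 21.
Step 3: tau = (C - D)/(n(n-1)/2) = (7 - 14)/21 = -0.333333.
Step 4: Exact two-sided p-value (enumerate n! = 5040 permutations of y under H0): p = 0.381349.
Step 5: alpha = 0.1. fail to reject H0.

tau_b = -0.3333 (C=7, D=14), p = 0.381349, fail to reject H0.


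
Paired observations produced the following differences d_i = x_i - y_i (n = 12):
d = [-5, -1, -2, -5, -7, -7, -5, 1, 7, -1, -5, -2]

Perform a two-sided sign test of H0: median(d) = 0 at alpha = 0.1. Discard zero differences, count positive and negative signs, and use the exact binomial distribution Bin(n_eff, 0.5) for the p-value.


Step 1: Discard zero differences. Original n = 12; n_eff = number of nonzero differences = 12.
Nonzero differences (with sign): -5, -1, -2, -5, -7, -7, -5, +1, +7, -1, -5, -2
Step 2: Count signs: positive = 2, negative = 10.
Step 3: Under H0: P(positive) = 0.5, so the number of positives S ~ Bin(12, 0.5).
Step 4: Two-sided exact p-value = sum of Bin(12,0.5) probabilities at or below the observed probability = 0.038574.
Step 5: alpha = 0.1. reject H0.

n_eff = 12, pos = 2, neg = 10, p = 0.038574, reject H0.


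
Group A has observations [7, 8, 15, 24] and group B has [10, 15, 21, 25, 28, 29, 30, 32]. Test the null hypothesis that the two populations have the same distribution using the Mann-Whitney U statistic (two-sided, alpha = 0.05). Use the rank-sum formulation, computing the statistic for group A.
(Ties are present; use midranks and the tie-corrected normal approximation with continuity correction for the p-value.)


Step 1: Combine and sort all 12 observations; assign midranks.
sorted (value, group): (7,X), (8,X), (10,Y), (15,X), (15,Y), (21,Y), (24,X), (25,Y), (28,Y), (29,Y), (30,Y), (32,Y)
ranks: 7->1, 8->2, 10->3, 15->4.5, 15->4.5, 21->6, 24->7, 25->8, 28->9, 29->10, 30->11, 32->12
Step 2: Rank sum for X: R1 = 1 + 2 + 4.5 + 7 = 14.5.
Step 3: U_X = R1 - n1(n1+1)/2 = 14.5 - 4*5/2 = 14.5 - 10 = 4.5.
       U_Y = n1*n2 - U_X = 32 - 4.5 = 27.5.
Step 4: Ties are present, so use the tie-corrected normal approximation (with continuity correction) for the p-value.
Step 5: p-value = 0.061271; compare to alpha = 0.05. fail to reject H0.

U_X = 4.5, p = 0.061271, fail to reject H0 at alpha = 0.05.


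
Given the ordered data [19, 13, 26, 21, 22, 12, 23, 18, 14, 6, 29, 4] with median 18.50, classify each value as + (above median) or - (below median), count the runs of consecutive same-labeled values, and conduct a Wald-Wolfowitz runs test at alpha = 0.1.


Step 1: Compute median = 18.50; label A = above, B = below.
Labels in order: ABAAABABBBAB  (n_A = 6, n_B = 6)
Step 2: Count runs R = 8.
Step 3: Under H0 (random ordering), E[R] = 2*n_A*n_B/(n_A+n_B) + 1 = 2*6*6/12 + 1 = 7.0000.
        Var[R] = 2*n_A*n_B*(2*n_A*n_B - n_A - n_B) / ((n_A+n_B)^2 * (n_A+n_B-1)) = 4320/1584 = 2.7273.
        SD[R] = 1.6514.
Step 4: Continuity-corrected z = (R - 0.5 - E[R]) / SD[R] = (8 - 0.5 - 7.0000) / 1.6514 = 0.3028.
Step 5: Two-sided p-value via normal approximation = 2*(1 - Phi(|z|)) = 0.762069.
Step 6: alpha = 0.1. fail to reject H0.

R = 8, z = 0.3028, p = 0.762069, fail to reject H0.


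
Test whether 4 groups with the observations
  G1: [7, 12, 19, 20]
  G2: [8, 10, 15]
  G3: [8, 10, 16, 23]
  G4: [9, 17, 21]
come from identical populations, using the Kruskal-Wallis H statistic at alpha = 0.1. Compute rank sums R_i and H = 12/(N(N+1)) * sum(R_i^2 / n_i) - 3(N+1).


Step 1: Combine all N = 14 observations and assign midranks.
sorted (value, group, rank): (7,G1,1), (8,G2,2.5), (8,G3,2.5), (9,G4,4), (10,G2,5.5), (10,G3,5.5), (12,G1,7), (15,G2,8), (16,G3,9), (17,G4,10), (19,G1,11), (20,G1,12), (21,G4,13), (23,G3,14)
Step 2: Sum ranks within each group.
R_1 = 31 (n_1 = 4)
R_2 = 16 (n_2 = 3)
R_3 = 31 (n_3 = 4)
R_4 = 27 (n_4 = 3)
Step 3: H = 12/(N(N+1)) * sum(R_i^2/n_i) - 3(N+1)
     = 12/(14*15) * (31^2/4 + 16^2/3 + 31^2/4 + 27^2/3) - 3*15
     = 0.057143 * 808.833 - 45
     = 1.219048.
Step 4: Ties present; correction factor C = 1 - 12/(14^3 - 14) = 0.995604. Corrected H = 1.219048 / 0.995604 = 1.224430.
Step 5: Under H0, H ~ chi^2(3); p-value = 0.747151.
Step 6: alpha = 0.1. fail to reject H0.

H = 1.2244, df = 3, p = 0.747151, fail to reject H0.


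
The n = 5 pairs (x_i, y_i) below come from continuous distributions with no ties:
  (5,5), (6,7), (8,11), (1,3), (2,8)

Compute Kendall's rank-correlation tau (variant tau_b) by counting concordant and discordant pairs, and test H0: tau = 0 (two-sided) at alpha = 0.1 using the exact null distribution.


Step 1: Enumerate the 10 unordered pairs (i,j) with i<j and classify each by sign(x_j-x_i) * sign(y_j-y_i).
  (1,2):dx=+1,dy=+2->C; (1,3):dx=+3,dy=+6->C; (1,4):dx=-4,dy=-2->C; (1,5):dx=-3,dy=+3->D
  (2,3):dx=+2,dy=+4->C; (2,4):dx=-5,dy=-4->C; (2,5):dx=-4,dy=+1->D; (3,4):dx=-7,dy=-8->C
  (3,5):dx=-6,dy=-3->C; (4,5):dx=+1,dy=+5->C
Step 2: C = 8, D = 2, total pairs = 10.
Step 3: tau = (C - D)/(n(n-1)/2) = (8 - 2)/10 = 0.600000.
Step 4: Exact two-sided p-value (enumerate n! = 120 permutations of y under H0): p = 0.233333.
Step 5: alpha = 0.1. fail to reject H0.

tau_b = 0.6000 (C=8, D=2), p = 0.233333, fail to reject H0.


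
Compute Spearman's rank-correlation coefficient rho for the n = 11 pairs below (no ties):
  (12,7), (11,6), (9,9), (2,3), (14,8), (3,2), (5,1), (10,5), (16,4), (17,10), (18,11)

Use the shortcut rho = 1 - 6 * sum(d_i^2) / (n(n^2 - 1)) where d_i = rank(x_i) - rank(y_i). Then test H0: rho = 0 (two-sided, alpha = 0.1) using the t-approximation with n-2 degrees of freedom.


Step 1: Rank x and y separately (midranks; no ties here).
rank(x): 12->7, 11->6, 9->4, 2->1, 14->8, 3->2, 5->3, 10->5, 16->9, 17->10, 18->11
rank(y): 7->7, 6->6, 9->9, 3->3, 8->8, 2->2, 1->1, 5->5, 4->4, 10->10, 11->11
Step 2: d_i = R_x(i) - R_y(i); compute d_i^2.
  (7-7)^2=0, (6-6)^2=0, (4-9)^2=25, (1-3)^2=4, (8-8)^2=0, (2-2)^2=0, (3-1)^2=4, (5-5)^2=0, (9-4)^2=25, (10-10)^2=0, (11-11)^2=0
sum(d^2) = 58.
Step 3: rho = 1 - 6*58 / (11*(11^2 - 1)) = 1 - 348/1320 = 0.736364.
Step 4: Under H0, t = rho * sqrt((n-2)/(1-rho^2)) = 3.2651 ~ t(9).
Step 5: Two-sided p-value from the t-distribution with 9 df = 0.009760.
Step 6: alpha = 0.1. reject H0.

rho = 0.7364, p = 0.009760, reject H0 at alpha = 0.1.


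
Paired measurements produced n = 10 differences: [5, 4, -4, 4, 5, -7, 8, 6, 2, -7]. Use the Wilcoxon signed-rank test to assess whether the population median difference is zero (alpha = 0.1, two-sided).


Step 1: Drop any zero differences (none here) and take |d_i|.
|d| = [5, 4, 4, 4, 5, 7, 8, 6, 2, 7]
Step 2: Midrank |d_i| (ties get averaged ranks).
ranks: |5|->5.5, |4|->3, |4|->3, |4|->3, |5|->5.5, |7|->8.5, |8|->10, |6|->7, |2|->1, |7|->8.5
Step 3: Attach original signs; sum ranks with positive sign and with negative sign.
W+ = 5.5 + 3 + 3 + 5.5 + 10 + 7 + 1 = 35
W- = 3 + 8.5 + 8.5 = 20
(Check: W+ + W- = 55 should equal n(n+1)/2 = 55.)
Step 4: Test statistic W = min(W+, W-) = 20.
Step 5: Ties in |d|, so use the tie-corrected normal approximation.
        E[W] = n(n+1)/4 = 10*11/4 = 27.5.
        Tie groups: |d|=4 (t=3), |d|=5 (t=2), |d|=7 (t=2); sum(t^3 - t) = 36.
        Var[W] = n(n+1)(2n+1)/24 - sum(t^3-t)/48 = 2310/24 - 36/48 = 95.5.
        z = (W - E[W]) / sqrt(Var[W]) = (20 - 27.5) / 9.7724 = -0.7675.
        Two-sided p = 2*Phi(z) = 0.442804.
Step 6: alpha = 0.1. fail to reject H0.

W+ = 35, W- = 20, W = min = 20, p = 0.442804, fail to reject H0.


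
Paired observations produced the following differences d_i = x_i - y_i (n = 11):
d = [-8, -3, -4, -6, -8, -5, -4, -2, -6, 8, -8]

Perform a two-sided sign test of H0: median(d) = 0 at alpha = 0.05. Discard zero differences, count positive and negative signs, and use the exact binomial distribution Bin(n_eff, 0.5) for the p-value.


Step 1: Discard zero differences. Original n = 11; n_eff = number of nonzero differences = 11.
Nonzero differences (with sign): -8, -3, -4, -6, -8, -5, -4, -2, -6, +8, -8
Step 2: Count signs: positive = 1, negative = 10.
Step 3: Under H0: P(positive) = 0.5, so the number of positives S ~ Bin(11, 0.5).
Step 4: Two-sided exact p-value = sum of Bin(11,0.5) probabilities at or below the observed probability = 0.011719.
Step 5: alpha = 0.05. reject H0.

n_eff = 11, pos = 1, neg = 10, p = 0.011719, reject H0.


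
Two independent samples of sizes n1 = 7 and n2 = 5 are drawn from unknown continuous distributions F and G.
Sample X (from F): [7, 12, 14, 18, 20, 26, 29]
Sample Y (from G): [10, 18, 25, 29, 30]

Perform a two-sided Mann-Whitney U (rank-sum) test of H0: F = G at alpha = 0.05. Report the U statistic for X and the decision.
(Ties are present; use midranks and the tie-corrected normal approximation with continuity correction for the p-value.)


Step 1: Combine and sort all 12 observations; assign midranks.
sorted (value, group): (7,X), (10,Y), (12,X), (14,X), (18,X), (18,Y), (20,X), (25,Y), (26,X), (29,X), (29,Y), (30,Y)
ranks: 7->1, 10->2, 12->3, 14->4, 18->5.5, 18->5.5, 20->7, 25->8, 26->9, 29->10.5, 29->10.5, 30->12
Step 2: Rank sum for X: R1 = 1 + 3 + 4 + 5.5 + 7 + 9 + 10.5 = 40.
Step 3: U_X = R1 - n1(n1+1)/2 = 40 - 7*8/2 = 40 - 28 = 12.
       U_Y = n1*n2 - U_X = 35 - 12 = 23.
Step 4: Ties are present, so use the tie-corrected normal approximation (with continuity correction) for the p-value.
Step 5: p-value = 0.415157; compare to alpha = 0.05. fail to reject H0.

U_X = 12, p = 0.415157, fail to reject H0 at alpha = 0.05.


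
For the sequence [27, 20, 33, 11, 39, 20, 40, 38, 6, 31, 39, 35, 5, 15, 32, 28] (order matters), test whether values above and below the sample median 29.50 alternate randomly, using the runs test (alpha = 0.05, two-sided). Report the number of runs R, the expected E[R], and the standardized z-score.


Step 1: Compute median = 29.50; label A = above, B = below.
Labels in order: BBABABAABAAABBAB  (n_A = 8, n_B = 8)
Step 2: Count runs R = 11.
Step 3: Under H0 (random ordering), E[R] = 2*n_A*n_B/(n_A+n_B) + 1 = 2*8*8/16 + 1 = 9.0000.
        Var[R] = 2*n_A*n_B*(2*n_A*n_B - n_A - n_B) / ((n_A+n_B)^2 * (n_A+n_B-1)) = 14336/3840 = 3.7333.
        SD[R] = 1.9322.
Step 4: Continuity-corrected z = (R - 0.5 - E[R]) / SD[R] = (11 - 0.5 - 9.0000) / 1.9322 = 0.7763.
Step 5: Two-sided p-value via normal approximation = 2*(1 - Phi(|z|)) = 0.437558.
Step 6: alpha = 0.05. fail to reject H0.

R = 11, z = 0.7763, p = 0.437558, fail to reject H0.


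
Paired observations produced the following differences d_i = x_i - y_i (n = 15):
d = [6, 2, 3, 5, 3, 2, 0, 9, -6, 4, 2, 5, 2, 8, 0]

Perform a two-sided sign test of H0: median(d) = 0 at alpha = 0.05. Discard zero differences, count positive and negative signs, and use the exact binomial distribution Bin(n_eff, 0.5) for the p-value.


Step 1: Discard zero differences. Original n = 15; n_eff = number of nonzero differences = 13.
Nonzero differences (with sign): +6, +2, +3, +5, +3, +2, +9, -6, +4, +2, +5, +2, +8
Step 2: Count signs: positive = 12, negative = 1.
Step 3: Under H0: P(positive) = 0.5, so the number of positives S ~ Bin(13, 0.5).
Step 4: Two-sided exact p-value = sum of Bin(13,0.5) probabilities at or below the observed probability = 0.003418.
Step 5: alpha = 0.05. reject H0.

n_eff = 13, pos = 12, neg = 1, p = 0.003418, reject H0.


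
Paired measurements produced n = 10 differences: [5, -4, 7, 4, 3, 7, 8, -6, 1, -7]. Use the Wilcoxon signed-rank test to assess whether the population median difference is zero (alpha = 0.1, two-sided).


Step 1: Drop any zero differences (none here) and take |d_i|.
|d| = [5, 4, 7, 4, 3, 7, 8, 6, 1, 7]
Step 2: Midrank |d_i| (ties get averaged ranks).
ranks: |5|->5, |4|->3.5, |7|->8, |4|->3.5, |3|->2, |7|->8, |8|->10, |6|->6, |1|->1, |7|->8
Step 3: Attach original signs; sum ranks with positive sign and with negative sign.
W+ = 5 + 8 + 3.5 + 2 + 8 + 10 + 1 = 37.5
W- = 3.5 + 6 + 8 = 17.5
(Check: W+ + W- = 55 should equal n(n+1)/2 = 55.)
Step 4: Test statistic W = min(W+, W-) = 17.5.
Step 5: Ties in |d|, so use the tie-corrected normal approximation.
        E[W] = n(n+1)/4 = 10*11/4 = 27.5.
        Tie groups: |d|=4 (t=2), |d|=7 (t=3); sum(t^3 - t) = 30.
        Var[W] = n(n+1)(2n+1)/24 - sum(t^3-t)/48 = 2310/24 - 30/48 = 95.625.
        z = (W - E[W]) / sqrt(Var[W]) = (17.5 - 27.5) / 9.7788 = -1.0226.
        Two-sided p = 2*Phi(z) = 0.306488.
Step 6: alpha = 0.1. fail to reject H0.

W+ = 37.5, W- = 17.5, W = min = 17.5, p = 0.306488, fail to reject H0.


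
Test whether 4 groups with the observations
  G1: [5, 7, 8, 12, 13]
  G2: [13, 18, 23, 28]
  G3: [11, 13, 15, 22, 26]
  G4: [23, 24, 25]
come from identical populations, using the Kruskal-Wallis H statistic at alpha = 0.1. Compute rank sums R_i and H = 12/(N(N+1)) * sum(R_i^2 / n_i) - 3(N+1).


Step 1: Combine all N = 17 observations and assign midranks.
sorted (value, group, rank): (5,G1,1), (7,G1,2), (8,G1,3), (11,G3,4), (12,G1,5), (13,G1,7), (13,G2,7), (13,G3,7), (15,G3,9), (18,G2,10), (22,G3,11), (23,G2,12.5), (23,G4,12.5), (24,G4,14), (25,G4,15), (26,G3,16), (28,G2,17)
Step 2: Sum ranks within each group.
R_1 = 18 (n_1 = 5)
R_2 = 46.5 (n_2 = 4)
R_3 = 47 (n_3 = 5)
R_4 = 41.5 (n_4 = 3)
Step 3: H = 12/(N(N+1)) * sum(R_i^2/n_i) - 3(N+1)
     = 12/(17*18) * (18^2/5 + 46.5^2/4 + 47^2/5 + 41.5^2/3) - 3*18
     = 0.039216 * 1621.25 - 54
     = 9.578268.
Step 4: Ties present; correction factor C = 1 - 30/(17^3 - 17) = 0.993873. Corrected H = 9.578268 / 0.993873 = 9.637320.
Step 5: Under H0, H ~ chi^2(3); p-value = 0.021914.
Step 6: alpha = 0.1. reject H0.

H = 9.6373, df = 3, p = 0.021914, reject H0.


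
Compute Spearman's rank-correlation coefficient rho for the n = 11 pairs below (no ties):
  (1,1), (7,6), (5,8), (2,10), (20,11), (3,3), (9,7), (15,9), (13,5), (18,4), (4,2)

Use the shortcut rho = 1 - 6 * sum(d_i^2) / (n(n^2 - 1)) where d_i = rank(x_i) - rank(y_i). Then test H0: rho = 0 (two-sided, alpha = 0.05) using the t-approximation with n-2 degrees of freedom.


Step 1: Rank x and y separately (midranks; no ties here).
rank(x): 1->1, 7->6, 5->5, 2->2, 20->11, 3->3, 9->7, 15->9, 13->8, 18->10, 4->4
rank(y): 1->1, 6->6, 8->8, 10->10, 11->11, 3->3, 7->7, 9->9, 5->5, 4->4, 2->2
Step 2: d_i = R_x(i) - R_y(i); compute d_i^2.
  (1-1)^2=0, (6-6)^2=0, (5-8)^2=9, (2-10)^2=64, (11-11)^2=0, (3-3)^2=0, (7-7)^2=0, (9-9)^2=0, (8-5)^2=9, (10-4)^2=36, (4-2)^2=4
sum(d^2) = 122.
Step 3: rho = 1 - 6*122 / (11*(11^2 - 1)) = 1 - 732/1320 = 0.445455.
Step 4: Under H0, t = rho * sqrt((n-2)/(1-rho^2)) = 1.4926 ~ t(9).
Step 5: Two-sided p-value from the t-distribution with 9 df = 0.169733.
Step 6: alpha = 0.05. fail to reject H0.

rho = 0.4455, p = 0.169733, fail to reject H0 at alpha = 0.05.


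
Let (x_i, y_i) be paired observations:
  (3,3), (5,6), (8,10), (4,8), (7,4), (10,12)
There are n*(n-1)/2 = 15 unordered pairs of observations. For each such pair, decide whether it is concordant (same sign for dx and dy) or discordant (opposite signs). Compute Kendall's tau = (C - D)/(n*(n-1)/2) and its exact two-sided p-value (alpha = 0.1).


Step 1: Enumerate the 15 unordered pairs (i,j) with i<j and classify each by sign(x_j-x_i) * sign(y_j-y_i).
  (1,2):dx=+2,dy=+3->C; (1,3):dx=+5,dy=+7->C; (1,4):dx=+1,dy=+5->C; (1,5):dx=+4,dy=+1->C
  (1,6):dx=+7,dy=+9->C; (2,3):dx=+3,dy=+4->C; (2,4):dx=-1,dy=+2->D; (2,5):dx=+2,dy=-2->D
  (2,6):dx=+5,dy=+6->C; (3,4):dx=-4,dy=-2->C; (3,5):dx=-1,dy=-6->C; (3,6):dx=+2,dy=+2->C
  (4,5):dx=+3,dy=-4->D; (4,6):dx=+6,dy=+4->C; (5,6):dx=+3,dy=+8->C
Step 2: C = 12, D = 3, total pairs = 15.
Step 3: tau = (C - D)/(n(n-1)/2) = (12 - 3)/15 = 0.600000.
Step 4: Exact two-sided p-value (enumerate n! = 720 permutations of y under H0): p = 0.136111.
Step 5: alpha = 0.1. fail to reject H0.

tau_b = 0.6000 (C=12, D=3), p = 0.136111, fail to reject H0.


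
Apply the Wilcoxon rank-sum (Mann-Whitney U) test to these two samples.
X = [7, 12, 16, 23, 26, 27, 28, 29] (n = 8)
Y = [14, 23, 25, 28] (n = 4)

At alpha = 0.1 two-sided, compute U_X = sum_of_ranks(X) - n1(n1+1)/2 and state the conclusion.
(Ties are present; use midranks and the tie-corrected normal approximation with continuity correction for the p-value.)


Step 1: Combine and sort all 12 observations; assign midranks.
sorted (value, group): (7,X), (12,X), (14,Y), (16,X), (23,X), (23,Y), (25,Y), (26,X), (27,X), (28,X), (28,Y), (29,X)
ranks: 7->1, 12->2, 14->3, 16->4, 23->5.5, 23->5.5, 25->7, 26->8, 27->9, 28->10.5, 28->10.5, 29->12
Step 2: Rank sum for X: R1 = 1 + 2 + 4 + 5.5 + 8 + 9 + 10.5 + 12 = 52.
Step 3: U_X = R1 - n1(n1+1)/2 = 52 - 8*9/2 = 52 - 36 = 16.
       U_Y = n1*n2 - U_X = 32 - 16 = 16.
Step 4: Ties are present, so use the tie-corrected normal approximation (with continuity correction) for the p-value.
Step 5: p-value = 1.000000; compare to alpha = 0.1. fail to reject H0.

U_X = 16, p = 1.000000, fail to reject H0 at alpha = 0.1.


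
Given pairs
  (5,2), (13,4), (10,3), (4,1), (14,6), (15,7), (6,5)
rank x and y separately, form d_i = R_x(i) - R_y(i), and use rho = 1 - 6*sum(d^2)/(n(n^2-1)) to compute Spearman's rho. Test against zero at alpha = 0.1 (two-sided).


Step 1: Rank x and y separately (midranks; no ties here).
rank(x): 5->2, 13->5, 10->4, 4->1, 14->6, 15->7, 6->3
rank(y): 2->2, 4->4, 3->3, 1->1, 6->6, 7->7, 5->5
Step 2: d_i = R_x(i) - R_y(i); compute d_i^2.
  (2-2)^2=0, (5-4)^2=1, (4-3)^2=1, (1-1)^2=0, (6-6)^2=0, (7-7)^2=0, (3-5)^2=4
sum(d^2) = 6.
Step 3: rho = 1 - 6*6 / (7*(7^2 - 1)) = 1 - 36/336 = 0.892857.
Step 4: Under H0, t = rho * sqrt((n-2)/(1-rho^2)) = 4.4333 ~ t(5).
Step 5: Two-sided p-value from the t-distribution with 5 df = 0.006807.
Step 6: alpha = 0.1. reject H0.

rho = 0.8929, p = 0.006807, reject H0 at alpha = 0.1.


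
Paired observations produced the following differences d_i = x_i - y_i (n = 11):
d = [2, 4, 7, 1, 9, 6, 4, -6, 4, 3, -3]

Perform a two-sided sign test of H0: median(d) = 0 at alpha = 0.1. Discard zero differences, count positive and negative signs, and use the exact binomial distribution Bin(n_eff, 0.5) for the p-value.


Step 1: Discard zero differences. Original n = 11; n_eff = number of nonzero differences = 11.
Nonzero differences (with sign): +2, +4, +7, +1, +9, +6, +4, -6, +4, +3, -3
Step 2: Count signs: positive = 9, negative = 2.
Step 3: Under H0: P(positive) = 0.5, so the number of positives S ~ Bin(11, 0.5).
Step 4: Two-sided exact p-value = sum of Bin(11,0.5) probabilities at or below the observed probability = 0.065430.
Step 5: alpha = 0.1. reject H0.

n_eff = 11, pos = 9, neg = 2, p = 0.065430, reject H0.


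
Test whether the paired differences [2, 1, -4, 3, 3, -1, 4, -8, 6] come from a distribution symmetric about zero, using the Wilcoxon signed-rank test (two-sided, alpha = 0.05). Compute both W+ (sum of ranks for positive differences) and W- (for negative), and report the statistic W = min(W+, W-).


Step 1: Drop any zero differences (none here) and take |d_i|.
|d| = [2, 1, 4, 3, 3, 1, 4, 8, 6]
Step 2: Midrank |d_i| (ties get averaged ranks).
ranks: |2|->3, |1|->1.5, |4|->6.5, |3|->4.5, |3|->4.5, |1|->1.5, |4|->6.5, |8|->9, |6|->8
Step 3: Attach original signs; sum ranks with positive sign and with negative sign.
W+ = 3 + 1.5 + 4.5 + 4.5 + 6.5 + 8 = 28
W- = 6.5 + 1.5 + 9 = 17
(Check: W+ + W- = 45 should equal n(n+1)/2 = 45.)
Step 4: Test statistic W = min(W+, W-) = 17.
Step 5: Ties in |d|, so use the tie-corrected normal approximation.
        E[W] = n(n+1)/4 = 9*10/4 = 22.5.
        Tie groups: |d|=1 (t=2), |d|=3 (t=2), |d|=4 (t=2); sum(t^3 - t) = 18.
        Var[W] = n(n+1)(2n+1)/24 - sum(t^3-t)/48 = 1710/24 - 18/48 = 70.875.
        z = (W - E[W]) / sqrt(Var[W]) = (17 - 22.5) / 8.4187 = -0.6533.
        Two-sided p = 2*Phi(z) = 0.513560.
Step 6: alpha = 0.05. fail to reject H0.

W+ = 28, W- = 17, W = min = 17, p = 0.513560, fail to reject H0.


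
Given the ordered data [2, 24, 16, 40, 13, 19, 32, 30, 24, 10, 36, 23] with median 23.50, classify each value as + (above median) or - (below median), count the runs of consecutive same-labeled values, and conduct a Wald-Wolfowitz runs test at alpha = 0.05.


Step 1: Compute median = 23.50; label A = above, B = below.
Labels in order: BABABBAAABAB  (n_A = 6, n_B = 6)
Step 2: Count runs R = 9.
Step 3: Under H0 (random ordering), E[R] = 2*n_A*n_B/(n_A+n_B) + 1 = 2*6*6/12 + 1 = 7.0000.
        Var[R] = 2*n_A*n_B*(2*n_A*n_B - n_A - n_B) / ((n_A+n_B)^2 * (n_A+n_B-1)) = 4320/1584 = 2.7273.
        SD[R] = 1.6514.
Step 4: Continuity-corrected z = (R - 0.5 - E[R]) / SD[R] = (9 - 0.5 - 7.0000) / 1.6514 = 0.9083.
Step 5: Two-sided p-value via normal approximation = 2*(1 - Phi(|z|)) = 0.363722.
Step 6: alpha = 0.05. fail to reject H0.

R = 9, z = 0.9083, p = 0.363722, fail to reject H0.


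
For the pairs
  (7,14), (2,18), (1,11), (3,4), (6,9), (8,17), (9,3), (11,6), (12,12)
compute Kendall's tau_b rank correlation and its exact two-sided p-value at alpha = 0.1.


Step 1: Enumerate the 36 unordered pairs (i,j) with i<j and classify each by sign(x_j-x_i) * sign(y_j-y_i).
  (1,2):dx=-5,dy=+4->D; (1,3):dx=-6,dy=-3->C; (1,4):dx=-4,dy=-10->C; (1,5):dx=-1,dy=-5->C
  (1,6):dx=+1,dy=+3->C; (1,7):dx=+2,dy=-11->D; (1,8):dx=+4,dy=-8->D; (1,9):dx=+5,dy=-2->D
  (2,3):dx=-1,dy=-7->C; (2,4):dx=+1,dy=-14->D; (2,5):dx=+4,dy=-9->D; (2,6):dx=+6,dy=-1->D
  (2,7):dx=+7,dy=-15->D; (2,8):dx=+9,dy=-12->D; (2,9):dx=+10,dy=-6->D; (3,4):dx=+2,dy=-7->D
  (3,5):dx=+5,dy=-2->D; (3,6):dx=+7,dy=+6->C; (3,7):dx=+8,dy=-8->D; (3,8):dx=+10,dy=-5->D
  (3,9):dx=+11,dy=+1->C; (4,5):dx=+3,dy=+5->C; (4,6):dx=+5,dy=+13->C; (4,7):dx=+6,dy=-1->D
  (4,8):dx=+8,dy=+2->C; (4,9):dx=+9,dy=+8->C; (5,6):dx=+2,dy=+8->C; (5,7):dx=+3,dy=-6->D
  (5,8):dx=+5,dy=-3->D; (5,9):dx=+6,dy=+3->C; (6,7):dx=+1,dy=-14->D; (6,8):dx=+3,dy=-11->D
  (6,9):dx=+4,dy=-5->D; (7,8):dx=+2,dy=+3->C; (7,9):dx=+3,dy=+9->C; (8,9):dx=+1,dy=+6->C
Step 2: C = 16, D = 20, total pairs = 36.
Step 3: tau = (C - D)/(n(n-1)/2) = (16 - 20)/36 = -0.111111.
Step 4: Exact two-sided p-value (enumerate n! = 362880 permutations of y under H0): p = 0.761414.
Step 5: alpha = 0.1. fail to reject H0.

tau_b = -0.1111 (C=16, D=20), p = 0.761414, fail to reject H0.


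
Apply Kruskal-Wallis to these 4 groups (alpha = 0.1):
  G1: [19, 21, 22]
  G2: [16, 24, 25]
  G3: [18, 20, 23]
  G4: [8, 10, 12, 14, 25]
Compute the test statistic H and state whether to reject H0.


Step 1: Combine all N = 14 observations and assign midranks.
sorted (value, group, rank): (8,G4,1), (10,G4,2), (12,G4,3), (14,G4,4), (16,G2,5), (18,G3,6), (19,G1,7), (20,G3,8), (21,G1,9), (22,G1,10), (23,G3,11), (24,G2,12), (25,G2,13.5), (25,G4,13.5)
Step 2: Sum ranks within each group.
R_1 = 26 (n_1 = 3)
R_2 = 30.5 (n_2 = 3)
R_3 = 25 (n_3 = 3)
R_4 = 23.5 (n_4 = 5)
Step 3: H = 12/(N(N+1)) * sum(R_i^2/n_i) - 3(N+1)
     = 12/(14*15) * (26^2/3 + 30.5^2/3 + 25^2/3 + 23.5^2/5) - 3*15
     = 0.057143 * 854.2 - 45
     = 3.811429.
Step 4: Ties present; correction factor C = 1 - 6/(14^3 - 14) = 0.997802. Corrected H = 3.811429 / 0.997802 = 3.819824.
Step 5: Under H0, H ~ chi^2(3); p-value = 0.281589.
Step 6: alpha = 0.1. fail to reject H0.

H = 3.8198, df = 3, p = 0.281589, fail to reject H0.


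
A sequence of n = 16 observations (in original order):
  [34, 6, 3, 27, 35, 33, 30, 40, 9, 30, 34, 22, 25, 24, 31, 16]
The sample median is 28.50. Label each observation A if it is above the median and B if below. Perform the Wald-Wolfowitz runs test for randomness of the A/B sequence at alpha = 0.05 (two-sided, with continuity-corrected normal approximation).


Step 1: Compute median = 28.50; label A = above, B = below.
Labels in order: ABBBAAAABAABBBAB  (n_A = 8, n_B = 8)
Step 2: Count runs R = 8.
Step 3: Under H0 (random ordering), E[R] = 2*n_A*n_B/(n_A+n_B) + 1 = 2*8*8/16 + 1 = 9.0000.
        Var[R] = 2*n_A*n_B*(2*n_A*n_B - n_A - n_B) / ((n_A+n_B)^2 * (n_A+n_B-1)) = 14336/3840 = 3.7333.
        SD[R] = 1.9322.
Step 4: Continuity-corrected z = (R + 0.5 - E[R]) / SD[R] = (8 + 0.5 - 9.0000) / 1.9322 = -0.2588.
Step 5: Two-sided p-value via normal approximation = 2*(1 - Phi(|z|)) = 0.795809.
Step 6: alpha = 0.05. fail to reject H0.

R = 8, z = -0.2588, p = 0.795809, fail to reject H0.


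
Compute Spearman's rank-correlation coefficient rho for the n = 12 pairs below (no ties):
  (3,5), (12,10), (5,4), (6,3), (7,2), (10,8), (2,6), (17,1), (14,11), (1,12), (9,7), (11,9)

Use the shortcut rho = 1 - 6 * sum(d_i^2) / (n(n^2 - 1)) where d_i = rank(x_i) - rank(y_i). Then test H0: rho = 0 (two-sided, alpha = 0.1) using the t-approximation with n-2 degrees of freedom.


Step 1: Rank x and y separately (midranks; no ties here).
rank(x): 3->3, 12->10, 5->4, 6->5, 7->6, 10->8, 2->2, 17->12, 14->11, 1->1, 9->7, 11->9
rank(y): 5->5, 10->10, 4->4, 3->3, 2->2, 8->8, 6->6, 1->1, 11->11, 12->12, 7->7, 9->9
Step 2: d_i = R_x(i) - R_y(i); compute d_i^2.
  (3-5)^2=4, (10-10)^2=0, (4-4)^2=0, (5-3)^2=4, (6-2)^2=16, (8-8)^2=0, (2-6)^2=16, (12-1)^2=121, (11-11)^2=0, (1-12)^2=121, (7-7)^2=0, (9-9)^2=0
sum(d^2) = 282.
Step 3: rho = 1 - 6*282 / (12*(12^2 - 1)) = 1 - 1692/1716 = 0.013986.
Step 4: Under H0, t = rho * sqrt((n-2)/(1-rho^2)) = 0.0442 ~ t(10).
Step 5: Two-sided p-value from the t-distribution with 10 df = 0.965590.
Step 6: alpha = 0.1. fail to reject H0.

rho = 0.0140, p = 0.965590, fail to reject H0 at alpha = 0.1.


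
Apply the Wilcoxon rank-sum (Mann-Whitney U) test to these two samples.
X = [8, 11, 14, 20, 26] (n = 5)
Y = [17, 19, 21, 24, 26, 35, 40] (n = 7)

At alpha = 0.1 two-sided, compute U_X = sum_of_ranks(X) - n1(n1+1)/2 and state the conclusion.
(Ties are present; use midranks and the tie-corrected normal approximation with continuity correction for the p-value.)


Step 1: Combine and sort all 12 observations; assign midranks.
sorted (value, group): (8,X), (11,X), (14,X), (17,Y), (19,Y), (20,X), (21,Y), (24,Y), (26,X), (26,Y), (35,Y), (40,Y)
ranks: 8->1, 11->2, 14->3, 17->4, 19->5, 20->6, 21->7, 24->8, 26->9.5, 26->9.5, 35->11, 40->12
Step 2: Rank sum for X: R1 = 1 + 2 + 3 + 6 + 9.5 = 21.5.
Step 3: U_X = R1 - n1(n1+1)/2 = 21.5 - 5*6/2 = 21.5 - 15 = 6.5.
       U_Y = n1*n2 - U_X = 35 - 6.5 = 28.5.
Step 4: Ties are present, so use the tie-corrected normal approximation (with continuity correction) for the p-value.
Step 5: p-value = 0.087602; compare to alpha = 0.1. reject H0.

U_X = 6.5, p = 0.087602, reject H0 at alpha = 0.1.


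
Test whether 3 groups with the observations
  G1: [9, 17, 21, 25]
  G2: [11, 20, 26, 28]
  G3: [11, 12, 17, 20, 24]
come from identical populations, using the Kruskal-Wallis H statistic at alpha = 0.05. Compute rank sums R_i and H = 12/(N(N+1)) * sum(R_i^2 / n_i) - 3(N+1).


Step 1: Combine all N = 13 observations and assign midranks.
sorted (value, group, rank): (9,G1,1), (11,G2,2.5), (11,G3,2.5), (12,G3,4), (17,G1,5.5), (17,G3,5.5), (20,G2,7.5), (20,G3,7.5), (21,G1,9), (24,G3,10), (25,G1,11), (26,G2,12), (28,G2,13)
Step 2: Sum ranks within each group.
R_1 = 26.5 (n_1 = 4)
R_2 = 35 (n_2 = 4)
R_3 = 29.5 (n_3 = 5)
Step 3: H = 12/(N(N+1)) * sum(R_i^2/n_i) - 3(N+1)
     = 12/(13*14) * (26.5^2/4 + 35^2/4 + 29.5^2/5) - 3*14
     = 0.065934 * 655.862 - 42
     = 1.243681.
Step 4: Ties present; correction factor C = 1 - 18/(13^3 - 13) = 0.991758. Corrected H = 1.243681 / 0.991758 = 1.254017.
Step 5: Under H0, H ~ chi^2(2); p-value = 0.534188.
Step 6: alpha = 0.05. fail to reject H0.

H = 1.2540, df = 2, p = 0.534188, fail to reject H0.


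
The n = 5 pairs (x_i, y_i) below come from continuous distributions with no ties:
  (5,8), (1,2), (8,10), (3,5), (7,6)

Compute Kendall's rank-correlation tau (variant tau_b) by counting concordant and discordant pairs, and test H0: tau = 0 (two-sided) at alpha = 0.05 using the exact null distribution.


Step 1: Enumerate the 10 unordered pairs (i,j) with i<j and classify each by sign(x_j-x_i) * sign(y_j-y_i).
  (1,2):dx=-4,dy=-6->C; (1,3):dx=+3,dy=+2->C; (1,4):dx=-2,dy=-3->C; (1,5):dx=+2,dy=-2->D
  (2,3):dx=+7,dy=+8->C; (2,4):dx=+2,dy=+3->C; (2,5):dx=+6,dy=+4->C; (3,4):dx=-5,dy=-5->C
  (3,5):dx=-1,dy=-4->C; (4,5):dx=+4,dy=+1->C
Step 2: C = 9, D = 1, total pairs = 10.
Step 3: tau = (C - D)/(n(n-1)/2) = (9 - 1)/10 = 0.800000.
Step 4: Exact two-sided p-value (enumerate n! = 120 permutations of y under H0): p = 0.083333.
Step 5: alpha = 0.05. fail to reject H0.

tau_b = 0.8000 (C=9, D=1), p = 0.083333, fail to reject H0.


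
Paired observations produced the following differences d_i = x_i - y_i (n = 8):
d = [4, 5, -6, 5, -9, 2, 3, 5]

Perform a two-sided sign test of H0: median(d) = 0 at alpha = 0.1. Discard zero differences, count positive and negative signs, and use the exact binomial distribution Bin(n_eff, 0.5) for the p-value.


Step 1: Discard zero differences. Original n = 8; n_eff = number of nonzero differences = 8.
Nonzero differences (with sign): +4, +5, -6, +5, -9, +2, +3, +5
Step 2: Count signs: positive = 6, negative = 2.
Step 3: Under H0: P(positive) = 0.5, so the number of positives S ~ Bin(8, 0.5).
Step 4: Two-sided exact p-value = sum of Bin(8,0.5) probabilities at or below the observed probability = 0.289062.
Step 5: alpha = 0.1. fail to reject H0.

n_eff = 8, pos = 6, neg = 2, p = 0.289062, fail to reject H0.


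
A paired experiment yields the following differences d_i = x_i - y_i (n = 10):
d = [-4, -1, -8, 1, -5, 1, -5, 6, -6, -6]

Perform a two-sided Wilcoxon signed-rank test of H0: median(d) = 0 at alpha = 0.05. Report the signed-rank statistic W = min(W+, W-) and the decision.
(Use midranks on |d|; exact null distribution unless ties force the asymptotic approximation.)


Step 1: Drop any zero differences (none here) and take |d_i|.
|d| = [4, 1, 8, 1, 5, 1, 5, 6, 6, 6]
Step 2: Midrank |d_i| (ties get averaged ranks).
ranks: |4|->4, |1|->2, |8|->10, |1|->2, |5|->5.5, |1|->2, |5|->5.5, |6|->8, |6|->8, |6|->8
Step 3: Attach original signs; sum ranks with positive sign and with negative sign.
W+ = 2 + 2 + 8 = 12
W- = 4 + 2 + 10 + 5.5 + 5.5 + 8 + 8 = 43
(Check: W+ + W- = 55 should equal n(n+1)/2 = 55.)
Step 4: Test statistic W = min(W+, W-) = 12.
Step 5: Ties in |d|, so use the tie-corrected normal approximation.
        E[W] = n(n+1)/4 = 10*11/4 = 27.5.
        Tie groups: |d|=1 (t=3), |d|=5 (t=2), |d|=6 (t=3); sum(t^3 - t) = 54.
        Var[W] = n(n+1)(2n+1)/24 - sum(t^3-t)/48 = 2310/24 - 54/48 = 95.125.
        z = (W - E[W]) / sqrt(Var[W]) = (12 - 27.5) / 9.7532 = -1.5892.
        Two-sided p = 2*Phi(z) = 0.112010.
Step 6: alpha = 0.05. fail to reject H0.

W+ = 12, W- = 43, W = min = 12, p = 0.112010, fail to reject H0.


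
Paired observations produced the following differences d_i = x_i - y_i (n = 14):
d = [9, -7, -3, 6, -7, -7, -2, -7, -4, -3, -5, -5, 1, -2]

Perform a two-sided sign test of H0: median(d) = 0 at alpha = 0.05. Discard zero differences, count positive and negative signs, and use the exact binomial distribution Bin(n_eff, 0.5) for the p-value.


Step 1: Discard zero differences. Original n = 14; n_eff = number of nonzero differences = 14.
Nonzero differences (with sign): +9, -7, -3, +6, -7, -7, -2, -7, -4, -3, -5, -5, +1, -2
Step 2: Count signs: positive = 3, negative = 11.
Step 3: Under H0: P(positive) = 0.5, so the number of positives S ~ Bin(14, 0.5).
Step 4: Two-sided exact p-value = sum of Bin(14,0.5) probabilities at or below the observed probability = 0.057373.
Step 5: alpha = 0.05. fail to reject H0.

n_eff = 14, pos = 3, neg = 11, p = 0.057373, fail to reject H0.


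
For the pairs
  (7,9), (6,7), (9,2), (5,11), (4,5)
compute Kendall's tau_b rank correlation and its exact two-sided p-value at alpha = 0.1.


Step 1: Enumerate the 10 unordered pairs (i,j) with i<j and classify each by sign(x_j-x_i) * sign(y_j-y_i).
  (1,2):dx=-1,dy=-2->C; (1,3):dx=+2,dy=-7->D; (1,4):dx=-2,dy=+2->D; (1,5):dx=-3,dy=-4->C
  (2,3):dx=+3,dy=-5->D; (2,4):dx=-1,dy=+4->D; (2,5):dx=-2,dy=-2->C; (3,4):dx=-4,dy=+9->D
  (3,5):dx=-5,dy=+3->D; (4,5):dx=-1,dy=-6->C
Step 2: C = 4, D = 6, total pairs = 10.
Step 3: tau = (C - D)/(n(n-1)/2) = (4 - 6)/10 = -0.200000.
Step 4: Exact two-sided p-value (enumerate n! = 120 permutations of y under H0): p = 0.816667.
Step 5: alpha = 0.1. fail to reject H0.

tau_b = -0.2000 (C=4, D=6), p = 0.816667, fail to reject H0.


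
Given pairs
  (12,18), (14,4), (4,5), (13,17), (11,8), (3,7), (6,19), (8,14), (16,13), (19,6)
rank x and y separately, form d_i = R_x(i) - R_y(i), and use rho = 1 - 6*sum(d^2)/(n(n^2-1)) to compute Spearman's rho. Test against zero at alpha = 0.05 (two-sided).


Step 1: Rank x and y separately (midranks; no ties here).
rank(x): 12->6, 14->8, 4->2, 13->7, 11->5, 3->1, 6->3, 8->4, 16->9, 19->10
rank(y): 18->9, 4->1, 5->2, 17->8, 8->5, 7->4, 19->10, 14->7, 13->6, 6->3
Step 2: d_i = R_x(i) - R_y(i); compute d_i^2.
  (6-9)^2=9, (8-1)^2=49, (2-2)^2=0, (7-8)^2=1, (5-5)^2=0, (1-4)^2=9, (3-10)^2=49, (4-7)^2=9, (9-6)^2=9, (10-3)^2=49
sum(d^2) = 184.
Step 3: rho = 1 - 6*184 / (10*(10^2 - 1)) = 1 - 1104/990 = -0.115152.
Step 4: Under H0, t = rho * sqrt((n-2)/(1-rho^2)) = -0.3279 ~ t(8).
Step 5: Two-sided p-value from the t-distribution with 8 df = 0.751420.
Step 6: alpha = 0.05. fail to reject H0.

rho = -0.1152, p = 0.751420, fail to reject H0 at alpha = 0.05.


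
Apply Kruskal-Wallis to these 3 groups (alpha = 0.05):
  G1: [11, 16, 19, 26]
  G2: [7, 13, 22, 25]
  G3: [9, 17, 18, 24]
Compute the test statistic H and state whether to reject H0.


Step 1: Combine all N = 12 observations and assign midranks.
sorted (value, group, rank): (7,G2,1), (9,G3,2), (11,G1,3), (13,G2,4), (16,G1,5), (17,G3,6), (18,G3,7), (19,G1,8), (22,G2,9), (24,G3,10), (25,G2,11), (26,G1,12)
Step 2: Sum ranks within each group.
R_1 = 28 (n_1 = 4)
R_2 = 25 (n_2 = 4)
R_3 = 25 (n_3 = 4)
Step 3: H = 12/(N(N+1)) * sum(R_i^2/n_i) - 3(N+1)
     = 12/(12*13) * (28^2/4 + 25^2/4 + 25^2/4) - 3*13
     = 0.076923 * 508.5 - 39
     = 0.115385.
Step 4: No ties, so H is used without correction.
Step 5: Under H0, H ~ chi^2(2); p-value = 0.943940.
Step 6: alpha = 0.05. fail to reject H0.

H = 0.1154, df = 2, p = 0.943940, fail to reject H0.


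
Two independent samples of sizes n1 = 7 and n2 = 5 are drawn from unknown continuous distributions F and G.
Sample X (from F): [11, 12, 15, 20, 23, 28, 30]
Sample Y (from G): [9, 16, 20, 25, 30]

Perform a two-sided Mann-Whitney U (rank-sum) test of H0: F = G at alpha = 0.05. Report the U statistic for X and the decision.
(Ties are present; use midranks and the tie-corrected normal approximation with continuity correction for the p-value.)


Step 1: Combine and sort all 12 observations; assign midranks.
sorted (value, group): (9,Y), (11,X), (12,X), (15,X), (16,Y), (20,X), (20,Y), (23,X), (25,Y), (28,X), (30,X), (30,Y)
ranks: 9->1, 11->2, 12->3, 15->4, 16->5, 20->6.5, 20->6.5, 23->8, 25->9, 28->10, 30->11.5, 30->11.5
Step 2: Rank sum for X: R1 = 2 + 3 + 4 + 6.5 + 8 + 10 + 11.5 = 45.
Step 3: U_X = R1 - n1(n1+1)/2 = 45 - 7*8/2 = 45 - 28 = 17.
       U_Y = n1*n2 - U_X = 35 - 17 = 18.
Step 4: Ties are present, so use the tie-corrected normal approximation (with continuity correction) for the p-value.
Step 5: p-value = 1.000000; compare to alpha = 0.05. fail to reject H0.

U_X = 17, p = 1.000000, fail to reject H0 at alpha = 0.05.
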